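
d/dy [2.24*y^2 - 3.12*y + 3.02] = 4.48*y - 3.12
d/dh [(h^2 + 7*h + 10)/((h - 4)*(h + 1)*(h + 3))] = (-h^4 - 14*h^3 - 43*h^2 - 24*h + 46)/(h^6 - 26*h^4 - 24*h^3 + 169*h^2 + 312*h + 144)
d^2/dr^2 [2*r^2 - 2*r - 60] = 4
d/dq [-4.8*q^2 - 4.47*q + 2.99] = -9.6*q - 4.47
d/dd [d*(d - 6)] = 2*d - 6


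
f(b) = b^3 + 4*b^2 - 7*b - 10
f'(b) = 3*b^2 + 8*b - 7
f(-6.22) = -52.35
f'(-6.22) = 59.31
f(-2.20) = 14.11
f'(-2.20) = -10.08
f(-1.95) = 11.45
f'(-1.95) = -11.19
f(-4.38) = 13.37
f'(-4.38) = 15.51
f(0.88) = -12.38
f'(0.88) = 2.36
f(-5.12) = -3.52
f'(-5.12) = 30.68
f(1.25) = -10.55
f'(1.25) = 7.69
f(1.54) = -7.64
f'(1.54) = 12.43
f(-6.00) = -40.00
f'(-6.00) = 53.00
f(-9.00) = -352.00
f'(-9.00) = 164.00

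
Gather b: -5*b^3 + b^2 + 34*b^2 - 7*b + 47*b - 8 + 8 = -5*b^3 + 35*b^2 + 40*b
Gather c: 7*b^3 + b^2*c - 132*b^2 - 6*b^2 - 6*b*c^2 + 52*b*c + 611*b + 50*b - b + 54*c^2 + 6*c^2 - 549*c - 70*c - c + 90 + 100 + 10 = 7*b^3 - 138*b^2 + 660*b + c^2*(60 - 6*b) + c*(b^2 + 52*b - 620) + 200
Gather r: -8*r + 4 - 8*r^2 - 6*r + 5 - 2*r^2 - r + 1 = -10*r^2 - 15*r + 10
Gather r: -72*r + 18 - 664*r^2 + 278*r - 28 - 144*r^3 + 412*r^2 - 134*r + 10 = -144*r^3 - 252*r^2 + 72*r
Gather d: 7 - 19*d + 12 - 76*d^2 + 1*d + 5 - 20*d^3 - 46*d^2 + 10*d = -20*d^3 - 122*d^2 - 8*d + 24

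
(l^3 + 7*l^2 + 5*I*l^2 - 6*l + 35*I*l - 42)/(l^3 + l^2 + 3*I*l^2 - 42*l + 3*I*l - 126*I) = (l + 2*I)/(l - 6)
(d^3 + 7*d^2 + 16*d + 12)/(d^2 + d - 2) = (d^2 + 5*d + 6)/(d - 1)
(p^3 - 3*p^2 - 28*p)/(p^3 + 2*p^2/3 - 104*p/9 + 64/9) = 9*p*(p - 7)/(9*p^2 - 30*p + 16)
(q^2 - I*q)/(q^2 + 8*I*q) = (q - I)/(q + 8*I)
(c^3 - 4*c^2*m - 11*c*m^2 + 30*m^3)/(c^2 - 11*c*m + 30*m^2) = (c^2 + c*m - 6*m^2)/(c - 6*m)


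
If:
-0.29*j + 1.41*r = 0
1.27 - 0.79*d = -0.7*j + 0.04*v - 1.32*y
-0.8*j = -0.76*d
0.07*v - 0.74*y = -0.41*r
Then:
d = 11.324287340299*y + 16.0307188623023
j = 10.7580729732841*y + 15.2291829191871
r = 2.21265330656197*y + 3.13224329543565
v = -2.38839793843439*y - 18.3459964446945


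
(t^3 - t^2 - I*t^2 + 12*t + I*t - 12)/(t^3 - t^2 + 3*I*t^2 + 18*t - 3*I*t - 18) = (t^2 - I*t + 12)/(t^2 + 3*I*t + 18)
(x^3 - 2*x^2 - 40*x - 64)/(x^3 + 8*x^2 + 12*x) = (x^2 - 4*x - 32)/(x*(x + 6))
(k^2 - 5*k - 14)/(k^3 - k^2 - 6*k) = (k - 7)/(k*(k - 3))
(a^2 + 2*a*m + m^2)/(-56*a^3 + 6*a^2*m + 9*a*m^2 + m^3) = (a^2 + 2*a*m + m^2)/(-56*a^3 + 6*a^2*m + 9*a*m^2 + m^3)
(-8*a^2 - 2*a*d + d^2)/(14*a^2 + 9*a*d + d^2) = (-4*a + d)/(7*a + d)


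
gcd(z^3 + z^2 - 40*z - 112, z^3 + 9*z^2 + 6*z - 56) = z + 4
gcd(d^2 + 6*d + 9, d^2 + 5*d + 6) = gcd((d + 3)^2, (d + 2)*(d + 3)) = d + 3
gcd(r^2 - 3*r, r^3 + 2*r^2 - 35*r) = r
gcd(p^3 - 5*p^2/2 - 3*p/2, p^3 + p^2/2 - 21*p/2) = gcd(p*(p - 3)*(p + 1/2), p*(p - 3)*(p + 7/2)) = p^2 - 3*p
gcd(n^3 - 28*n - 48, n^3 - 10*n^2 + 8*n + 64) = n + 2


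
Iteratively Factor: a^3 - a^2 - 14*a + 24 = (a - 3)*(a^2 + 2*a - 8) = (a - 3)*(a + 4)*(a - 2)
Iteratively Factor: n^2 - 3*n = (n - 3)*(n)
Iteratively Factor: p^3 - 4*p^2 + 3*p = (p - 1)*(p^2 - 3*p) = p*(p - 1)*(p - 3)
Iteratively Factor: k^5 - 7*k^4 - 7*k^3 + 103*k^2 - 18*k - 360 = (k + 3)*(k^4 - 10*k^3 + 23*k^2 + 34*k - 120) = (k - 4)*(k + 3)*(k^3 - 6*k^2 - k + 30) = (k - 5)*(k - 4)*(k + 3)*(k^2 - k - 6) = (k - 5)*(k - 4)*(k - 3)*(k + 3)*(k + 2)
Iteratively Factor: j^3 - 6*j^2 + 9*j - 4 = (j - 1)*(j^2 - 5*j + 4) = (j - 1)^2*(j - 4)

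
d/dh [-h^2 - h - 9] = -2*h - 1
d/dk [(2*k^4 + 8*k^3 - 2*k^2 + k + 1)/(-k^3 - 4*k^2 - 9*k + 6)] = (-2*k^6 - 16*k^5 - 88*k^4 - 94*k^3 + 169*k^2 - 16*k + 15)/(k^6 + 8*k^5 + 34*k^4 + 60*k^3 + 33*k^2 - 108*k + 36)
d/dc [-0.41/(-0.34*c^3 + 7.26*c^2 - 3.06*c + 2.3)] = (-0.4182*c^2 + 5.9532*c - 1.2546)/(0.34*c^3 - 7.26*c^2 + 3.06*c - 2.3)^2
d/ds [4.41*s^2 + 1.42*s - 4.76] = 8.82*s + 1.42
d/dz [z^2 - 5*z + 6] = 2*z - 5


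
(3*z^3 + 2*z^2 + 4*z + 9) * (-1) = -3*z^3 - 2*z^2 - 4*z - 9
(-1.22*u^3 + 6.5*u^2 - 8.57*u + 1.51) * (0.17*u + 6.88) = -0.2074*u^4 - 7.2886*u^3 + 43.2631*u^2 - 58.7049*u + 10.3888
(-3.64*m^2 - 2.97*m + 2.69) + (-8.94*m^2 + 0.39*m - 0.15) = -12.58*m^2 - 2.58*m + 2.54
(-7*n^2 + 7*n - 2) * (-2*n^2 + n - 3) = 14*n^4 - 21*n^3 + 32*n^2 - 23*n + 6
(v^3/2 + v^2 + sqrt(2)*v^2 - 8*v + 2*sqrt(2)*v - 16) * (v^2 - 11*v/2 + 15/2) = v^5/2 - 7*v^4/4 + sqrt(2)*v^4 - 39*v^3/4 - 7*sqrt(2)*v^3/2 - 7*sqrt(2)*v^2/2 + 71*v^2/2 + 15*sqrt(2)*v + 28*v - 120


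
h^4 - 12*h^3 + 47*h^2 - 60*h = h*(h - 5)*(h - 4)*(h - 3)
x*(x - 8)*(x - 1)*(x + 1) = x^4 - 8*x^3 - x^2 + 8*x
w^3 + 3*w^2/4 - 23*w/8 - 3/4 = (w - 3/2)*(w + 1/4)*(w + 2)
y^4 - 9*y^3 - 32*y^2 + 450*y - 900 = (y - 6)*(y - 3)*(y - 5*sqrt(2))*(y + 5*sqrt(2))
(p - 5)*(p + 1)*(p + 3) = p^3 - p^2 - 17*p - 15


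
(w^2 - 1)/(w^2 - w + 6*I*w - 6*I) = (w + 1)/(w + 6*I)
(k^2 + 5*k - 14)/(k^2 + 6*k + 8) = (k^2 + 5*k - 14)/(k^2 + 6*k + 8)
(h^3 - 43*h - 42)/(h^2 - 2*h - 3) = (h^2 - h - 42)/(h - 3)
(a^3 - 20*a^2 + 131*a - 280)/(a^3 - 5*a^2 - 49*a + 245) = (a - 8)/(a + 7)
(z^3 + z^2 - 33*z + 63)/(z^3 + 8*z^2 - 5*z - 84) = (z - 3)/(z + 4)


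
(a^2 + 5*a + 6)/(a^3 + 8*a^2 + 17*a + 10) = (a + 3)/(a^2 + 6*a + 5)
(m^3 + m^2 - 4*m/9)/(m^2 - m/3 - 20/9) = m*(3*m - 1)/(3*m - 5)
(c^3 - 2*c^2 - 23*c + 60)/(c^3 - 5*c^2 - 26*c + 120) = (c - 3)/(c - 6)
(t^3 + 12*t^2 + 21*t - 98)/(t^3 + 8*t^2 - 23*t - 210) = (t^2 + 5*t - 14)/(t^2 + t - 30)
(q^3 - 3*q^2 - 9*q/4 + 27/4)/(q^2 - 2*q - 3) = (q^2 - 9/4)/(q + 1)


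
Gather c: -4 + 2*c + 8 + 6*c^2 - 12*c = 6*c^2 - 10*c + 4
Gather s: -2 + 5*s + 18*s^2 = 18*s^2 + 5*s - 2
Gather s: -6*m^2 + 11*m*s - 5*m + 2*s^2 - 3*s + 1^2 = -6*m^2 - 5*m + 2*s^2 + s*(11*m - 3) + 1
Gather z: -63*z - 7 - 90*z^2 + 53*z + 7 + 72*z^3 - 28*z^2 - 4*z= 72*z^3 - 118*z^2 - 14*z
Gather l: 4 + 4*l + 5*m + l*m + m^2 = l*(m + 4) + m^2 + 5*m + 4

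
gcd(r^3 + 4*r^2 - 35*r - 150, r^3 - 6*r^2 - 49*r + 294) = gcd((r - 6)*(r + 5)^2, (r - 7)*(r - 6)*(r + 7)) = r - 6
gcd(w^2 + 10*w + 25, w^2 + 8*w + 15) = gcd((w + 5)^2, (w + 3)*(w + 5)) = w + 5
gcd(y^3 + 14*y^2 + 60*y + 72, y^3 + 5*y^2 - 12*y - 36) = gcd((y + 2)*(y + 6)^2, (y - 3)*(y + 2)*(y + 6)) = y^2 + 8*y + 12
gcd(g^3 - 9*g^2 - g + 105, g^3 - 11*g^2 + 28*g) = g - 7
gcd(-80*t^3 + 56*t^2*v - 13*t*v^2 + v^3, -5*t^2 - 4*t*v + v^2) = 5*t - v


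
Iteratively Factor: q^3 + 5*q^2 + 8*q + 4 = (q + 2)*(q^2 + 3*q + 2) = (q + 2)^2*(q + 1)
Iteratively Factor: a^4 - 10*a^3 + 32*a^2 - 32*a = (a - 4)*(a^3 - 6*a^2 + 8*a) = a*(a - 4)*(a^2 - 6*a + 8) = a*(a - 4)^2*(a - 2)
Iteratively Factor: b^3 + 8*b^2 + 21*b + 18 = (b + 2)*(b^2 + 6*b + 9) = (b + 2)*(b + 3)*(b + 3)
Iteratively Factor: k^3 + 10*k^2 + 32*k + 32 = (k + 4)*(k^2 + 6*k + 8) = (k + 2)*(k + 4)*(k + 4)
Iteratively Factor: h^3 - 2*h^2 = (h)*(h^2 - 2*h) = h^2*(h - 2)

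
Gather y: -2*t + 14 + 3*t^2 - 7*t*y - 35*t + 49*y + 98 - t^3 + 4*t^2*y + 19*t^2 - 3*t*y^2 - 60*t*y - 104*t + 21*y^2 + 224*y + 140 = -t^3 + 22*t^2 - 141*t + y^2*(21 - 3*t) + y*(4*t^2 - 67*t + 273) + 252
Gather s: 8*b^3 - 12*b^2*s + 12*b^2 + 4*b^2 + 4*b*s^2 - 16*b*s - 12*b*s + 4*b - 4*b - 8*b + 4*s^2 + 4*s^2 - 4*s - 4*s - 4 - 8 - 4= 8*b^3 + 16*b^2 - 8*b + s^2*(4*b + 8) + s*(-12*b^2 - 28*b - 8) - 16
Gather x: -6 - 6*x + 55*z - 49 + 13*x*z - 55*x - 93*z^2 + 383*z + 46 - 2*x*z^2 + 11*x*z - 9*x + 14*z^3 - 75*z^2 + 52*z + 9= x*(-2*z^2 + 24*z - 70) + 14*z^3 - 168*z^2 + 490*z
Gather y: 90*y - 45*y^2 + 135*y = -45*y^2 + 225*y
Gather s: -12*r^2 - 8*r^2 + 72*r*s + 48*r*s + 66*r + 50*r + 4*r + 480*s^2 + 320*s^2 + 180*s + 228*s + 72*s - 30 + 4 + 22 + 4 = -20*r^2 + 120*r + 800*s^2 + s*(120*r + 480)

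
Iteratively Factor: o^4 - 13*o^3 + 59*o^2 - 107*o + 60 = (o - 5)*(o^3 - 8*o^2 + 19*o - 12) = (o - 5)*(o - 4)*(o^2 - 4*o + 3) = (o - 5)*(o - 4)*(o - 3)*(o - 1)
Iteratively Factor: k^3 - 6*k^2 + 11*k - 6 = (k - 3)*(k^2 - 3*k + 2) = (k - 3)*(k - 1)*(k - 2)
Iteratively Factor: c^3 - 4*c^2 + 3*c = (c - 3)*(c^2 - c) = c*(c - 3)*(c - 1)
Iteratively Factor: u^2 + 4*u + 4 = (u + 2)*(u + 2)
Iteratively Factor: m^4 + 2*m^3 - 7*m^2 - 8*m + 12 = (m + 3)*(m^3 - m^2 - 4*m + 4) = (m - 2)*(m + 3)*(m^2 + m - 2) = (m - 2)*(m + 2)*(m + 3)*(m - 1)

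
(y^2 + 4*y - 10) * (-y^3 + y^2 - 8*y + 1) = -y^5 - 3*y^4 + 6*y^3 - 41*y^2 + 84*y - 10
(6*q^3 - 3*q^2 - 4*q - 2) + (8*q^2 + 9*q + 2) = 6*q^3 + 5*q^2 + 5*q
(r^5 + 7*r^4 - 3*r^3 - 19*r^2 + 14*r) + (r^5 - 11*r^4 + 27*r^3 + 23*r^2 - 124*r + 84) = 2*r^5 - 4*r^4 + 24*r^3 + 4*r^2 - 110*r + 84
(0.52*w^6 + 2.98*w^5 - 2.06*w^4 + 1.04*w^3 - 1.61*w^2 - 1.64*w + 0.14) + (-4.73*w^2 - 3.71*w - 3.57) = 0.52*w^6 + 2.98*w^5 - 2.06*w^4 + 1.04*w^3 - 6.34*w^2 - 5.35*w - 3.43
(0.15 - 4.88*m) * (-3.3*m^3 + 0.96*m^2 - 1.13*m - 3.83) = 16.104*m^4 - 5.1798*m^3 + 5.6584*m^2 + 18.5209*m - 0.5745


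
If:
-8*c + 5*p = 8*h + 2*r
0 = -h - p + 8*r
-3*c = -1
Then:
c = 1/3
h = 38*r/13 - 8/39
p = 66*r/13 + 8/39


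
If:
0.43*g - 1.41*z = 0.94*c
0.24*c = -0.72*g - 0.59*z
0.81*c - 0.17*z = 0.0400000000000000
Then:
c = 0.04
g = 0.01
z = -0.03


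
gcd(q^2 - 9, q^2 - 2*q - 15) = q + 3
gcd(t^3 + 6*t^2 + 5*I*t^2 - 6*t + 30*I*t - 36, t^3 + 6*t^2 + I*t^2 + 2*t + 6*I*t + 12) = t^2 + t*(6 + 2*I) + 12*I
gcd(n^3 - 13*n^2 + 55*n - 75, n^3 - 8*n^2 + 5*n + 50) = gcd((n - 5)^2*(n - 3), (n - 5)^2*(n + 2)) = n^2 - 10*n + 25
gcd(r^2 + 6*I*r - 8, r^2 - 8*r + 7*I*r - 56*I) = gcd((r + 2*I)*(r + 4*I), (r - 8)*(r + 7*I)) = 1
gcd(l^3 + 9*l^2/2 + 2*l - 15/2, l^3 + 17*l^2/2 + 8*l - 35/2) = l^2 + 3*l/2 - 5/2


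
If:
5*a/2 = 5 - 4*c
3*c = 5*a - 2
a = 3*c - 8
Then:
No Solution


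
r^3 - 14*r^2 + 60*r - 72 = (r - 6)^2*(r - 2)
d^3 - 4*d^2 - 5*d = d*(d - 5)*(d + 1)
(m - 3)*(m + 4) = m^2 + m - 12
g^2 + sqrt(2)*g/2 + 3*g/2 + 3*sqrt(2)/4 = (g + 3/2)*(g + sqrt(2)/2)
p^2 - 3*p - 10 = (p - 5)*(p + 2)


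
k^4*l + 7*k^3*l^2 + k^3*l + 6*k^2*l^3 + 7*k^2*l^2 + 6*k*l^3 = k*(k + l)*(k + 6*l)*(k*l + l)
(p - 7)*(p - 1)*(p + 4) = p^3 - 4*p^2 - 25*p + 28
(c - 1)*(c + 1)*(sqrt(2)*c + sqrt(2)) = sqrt(2)*c^3 + sqrt(2)*c^2 - sqrt(2)*c - sqrt(2)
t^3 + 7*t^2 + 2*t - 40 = (t - 2)*(t + 4)*(t + 5)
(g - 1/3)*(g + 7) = g^2 + 20*g/3 - 7/3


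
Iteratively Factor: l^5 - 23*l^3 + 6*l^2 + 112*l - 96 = (l + 4)*(l^4 - 4*l^3 - 7*l^2 + 34*l - 24) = (l + 3)*(l + 4)*(l^3 - 7*l^2 + 14*l - 8) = (l - 1)*(l + 3)*(l + 4)*(l^2 - 6*l + 8) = (l - 4)*(l - 1)*(l + 3)*(l + 4)*(l - 2)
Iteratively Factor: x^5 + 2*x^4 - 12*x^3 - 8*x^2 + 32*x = (x + 2)*(x^4 - 12*x^2 + 16*x) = (x + 2)*(x + 4)*(x^3 - 4*x^2 + 4*x) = (x - 2)*(x + 2)*(x + 4)*(x^2 - 2*x) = x*(x - 2)*(x + 2)*(x + 4)*(x - 2)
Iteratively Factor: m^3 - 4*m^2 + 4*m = (m - 2)*(m^2 - 2*m) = (m - 2)^2*(m)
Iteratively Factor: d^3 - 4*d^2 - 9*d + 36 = (d + 3)*(d^2 - 7*d + 12) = (d - 3)*(d + 3)*(d - 4)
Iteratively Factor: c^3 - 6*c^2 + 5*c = (c)*(c^2 - 6*c + 5) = c*(c - 1)*(c - 5)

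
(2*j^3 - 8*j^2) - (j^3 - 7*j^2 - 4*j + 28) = j^3 - j^2 + 4*j - 28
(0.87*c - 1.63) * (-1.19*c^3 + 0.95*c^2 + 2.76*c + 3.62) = -1.0353*c^4 + 2.7662*c^3 + 0.8527*c^2 - 1.3494*c - 5.9006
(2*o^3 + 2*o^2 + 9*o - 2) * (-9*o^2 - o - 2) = -18*o^5 - 20*o^4 - 87*o^3 + 5*o^2 - 16*o + 4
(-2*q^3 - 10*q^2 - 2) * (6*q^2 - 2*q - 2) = -12*q^5 - 56*q^4 + 24*q^3 + 8*q^2 + 4*q + 4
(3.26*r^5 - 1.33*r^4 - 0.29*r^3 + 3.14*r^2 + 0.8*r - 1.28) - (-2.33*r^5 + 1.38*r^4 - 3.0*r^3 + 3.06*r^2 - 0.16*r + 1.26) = 5.59*r^5 - 2.71*r^4 + 2.71*r^3 + 0.0800000000000001*r^2 + 0.96*r - 2.54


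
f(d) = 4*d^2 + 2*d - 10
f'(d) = 8*d + 2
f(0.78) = -6.01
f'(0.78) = 8.24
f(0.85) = -5.41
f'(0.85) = 8.80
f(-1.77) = -1.01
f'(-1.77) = -12.16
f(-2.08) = 3.15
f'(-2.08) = -14.64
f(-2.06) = 2.85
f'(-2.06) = -14.48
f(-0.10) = -10.16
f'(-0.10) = 1.20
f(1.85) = 7.39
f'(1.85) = 16.80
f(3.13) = 35.45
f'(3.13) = 27.04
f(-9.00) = 296.00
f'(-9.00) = -70.00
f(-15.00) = 860.00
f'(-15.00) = -118.00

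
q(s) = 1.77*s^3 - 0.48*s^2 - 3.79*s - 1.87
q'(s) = 5.31*s^2 - 0.96*s - 3.79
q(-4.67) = -174.91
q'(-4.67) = 116.50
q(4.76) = 160.11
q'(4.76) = 111.95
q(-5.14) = -235.43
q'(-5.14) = 141.43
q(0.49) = -3.63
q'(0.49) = -2.99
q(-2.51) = -23.37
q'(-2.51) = 32.07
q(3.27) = 42.49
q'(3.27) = 49.85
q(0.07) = -2.14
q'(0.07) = -3.83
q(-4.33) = -138.15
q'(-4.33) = 99.92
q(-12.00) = -3084.07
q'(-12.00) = 772.37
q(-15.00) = -6026.77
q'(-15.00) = 1205.36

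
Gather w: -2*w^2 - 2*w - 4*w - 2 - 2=-2*w^2 - 6*w - 4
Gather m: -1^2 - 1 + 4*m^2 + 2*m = 4*m^2 + 2*m - 2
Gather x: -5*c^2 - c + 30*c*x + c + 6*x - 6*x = -5*c^2 + 30*c*x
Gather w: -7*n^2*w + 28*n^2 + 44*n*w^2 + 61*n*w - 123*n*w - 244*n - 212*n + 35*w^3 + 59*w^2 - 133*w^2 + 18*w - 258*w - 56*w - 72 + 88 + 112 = 28*n^2 - 456*n + 35*w^3 + w^2*(44*n - 74) + w*(-7*n^2 - 62*n - 296) + 128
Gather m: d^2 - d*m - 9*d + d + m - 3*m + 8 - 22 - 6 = d^2 - 8*d + m*(-d - 2) - 20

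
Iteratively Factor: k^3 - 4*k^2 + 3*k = (k)*(k^2 - 4*k + 3) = k*(k - 1)*(k - 3)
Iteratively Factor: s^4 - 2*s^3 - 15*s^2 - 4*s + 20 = (s + 2)*(s^3 - 4*s^2 - 7*s + 10) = (s - 5)*(s + 2)*(s^2 + s - 2) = (s - 5)*(s + 2)^2*(s - 1)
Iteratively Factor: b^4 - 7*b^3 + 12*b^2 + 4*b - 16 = (b - 4)*(b^3 - 3*b^2 + 4) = (b - 4)*(b - 2)*(b^2 - b - 2) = (b - 4)*(b - 2)*(b + 1)*(b - 2)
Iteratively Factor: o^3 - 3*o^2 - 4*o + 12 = (o - 3)*(o^2 - 4) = (o - 3)*(o - 2)*(o + 2)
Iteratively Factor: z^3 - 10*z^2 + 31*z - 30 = (z - 3)*(z^2 - 7*z + 10) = (z - 5)*(z - 3)*(z - 2)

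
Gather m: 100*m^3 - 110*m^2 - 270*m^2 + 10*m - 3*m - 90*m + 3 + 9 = 100*m^3 - 380*m^2 - 83*m + 12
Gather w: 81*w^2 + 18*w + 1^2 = 81*w^2 + 18*w + 1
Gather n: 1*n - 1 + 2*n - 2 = 3*n - 3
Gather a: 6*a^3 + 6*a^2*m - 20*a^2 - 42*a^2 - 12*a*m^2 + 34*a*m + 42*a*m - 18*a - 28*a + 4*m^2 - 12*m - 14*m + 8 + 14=6*a^3 + a^2*(6*m - 62) + a*(-12*m^2 + 76*m - 46) + 4*m^2 - 26*m + 22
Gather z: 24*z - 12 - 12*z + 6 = 12*z - 6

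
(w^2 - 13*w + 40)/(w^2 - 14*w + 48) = (w - 5)/(w - 6)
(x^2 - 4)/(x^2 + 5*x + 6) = (x - 2)/(x + 3)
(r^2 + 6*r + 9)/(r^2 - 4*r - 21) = (r + 3)/(r - 7)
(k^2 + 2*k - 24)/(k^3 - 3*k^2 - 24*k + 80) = (k + 6)/(k^2 + k - 20)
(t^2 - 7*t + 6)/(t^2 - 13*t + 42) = (t - 1)/(t - 7)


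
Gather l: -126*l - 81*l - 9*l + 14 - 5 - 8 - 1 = -216*l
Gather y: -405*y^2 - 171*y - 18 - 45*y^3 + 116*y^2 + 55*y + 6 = -45*y^3 - 289*y^2 - 116*y - 12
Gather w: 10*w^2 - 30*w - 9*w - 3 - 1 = 10*w^2 - 39*w - 4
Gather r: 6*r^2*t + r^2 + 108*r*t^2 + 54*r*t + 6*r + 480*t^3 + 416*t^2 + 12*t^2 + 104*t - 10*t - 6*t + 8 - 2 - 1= r^2*(6*t + 1) + r*(108*t^2 + 54*t + 6) + 480*t^3 + 428*t^2 + 88*t + 5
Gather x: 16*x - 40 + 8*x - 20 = 24*x - 60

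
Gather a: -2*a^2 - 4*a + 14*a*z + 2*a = -2*a^2 + a*(14*z - 2)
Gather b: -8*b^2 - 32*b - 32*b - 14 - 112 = -8*b^2 - 64*b - 126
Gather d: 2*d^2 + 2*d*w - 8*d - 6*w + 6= 2*d^2 + d*(2*w - 8) - 6*w + 6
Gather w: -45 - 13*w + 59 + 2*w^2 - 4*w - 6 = 2*w^2 - 17*w + 8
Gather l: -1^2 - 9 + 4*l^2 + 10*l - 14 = 4*l^2 + 10*l - 24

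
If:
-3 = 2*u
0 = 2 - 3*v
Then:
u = -3/2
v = 2/3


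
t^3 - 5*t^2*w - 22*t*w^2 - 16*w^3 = (t - 8*w)*(t + w)*(t + 2*w)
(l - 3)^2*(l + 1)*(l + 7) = l^4 + 2*l^3 - 32*l^2 + 30*l + 63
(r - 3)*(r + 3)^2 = r^3 + 3*r^2 - 9*r - 27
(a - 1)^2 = a^2 - 2*a + 1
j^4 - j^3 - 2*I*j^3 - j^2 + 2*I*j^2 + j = j*(j - 1)*(j - I)^2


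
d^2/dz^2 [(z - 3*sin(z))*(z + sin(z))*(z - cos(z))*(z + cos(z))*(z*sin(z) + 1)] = -z^5*sin(z) + 8*z^4*sin(z)^2 + 10*z^4*cos(z) - 4*z^4 + 18*z^3*sin(z)^3 - 32*z^3*sin(z)*cos(z) + 11*z^3*sin(z) + 32*z^2*sin(z)^4 - 36*z^2*sin(z)^2*cos(z) - 48*z^2*sin(z)^2 - 18*z^2*cos(z) + 12*z^2 + 75*z*sin(z)^5 - 32*z*sin(z)^3*cos(z) - 81*z*sin(z)^3 - 14*z*sin(z) - 30*sin(z)^4*cos(z) + 44*sin(z)^4 + 6*sin(z)^2*cos(z) - 48*sin(z)^2 + 4*cos(z) + 4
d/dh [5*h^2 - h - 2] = 10*h - 1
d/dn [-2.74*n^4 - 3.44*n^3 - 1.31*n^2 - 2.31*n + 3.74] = -10.96*n^3 - 10.32*n^2 - 2.62*n - 2.31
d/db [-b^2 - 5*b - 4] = -2*b - 5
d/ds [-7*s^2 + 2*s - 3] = 2 - 14*s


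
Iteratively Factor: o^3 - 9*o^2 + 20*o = (o)*(o^2 - 9*o + 20) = o*(o - 5)*(o - 4)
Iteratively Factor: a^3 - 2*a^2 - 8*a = (a - 4)*(a^2 + 2*a) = a*(a - 4)*(a + 2)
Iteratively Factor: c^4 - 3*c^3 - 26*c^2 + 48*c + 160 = (c + 4)*(c^3 - 7*c^2 + 2*c + 40) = (c - 5)*(c + 4)*(c^2 - 2*c - 8) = (c - 5)*(c - 4)*(c + 4)*(c + 2)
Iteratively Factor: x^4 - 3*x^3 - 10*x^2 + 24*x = (x - 4)*(x^3 + x^2 - 6*x) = (x - 4)*(x + 3)*(x^2 - 2*x) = (x - 4)*(x - 2)*(x + 3)*(x)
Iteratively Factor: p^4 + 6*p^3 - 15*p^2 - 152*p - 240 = (p + 4)*(p^3 + 2*p^2 - 23*p - 60) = (p + 4)^2*(p^2 - 2*p - 15) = (p + 3)*(p + 4)^2*(p - 5)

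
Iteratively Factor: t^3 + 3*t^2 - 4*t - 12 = (t + 3)*(t^2 - 4) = (t + 2)*(t + 3)*(t - 2)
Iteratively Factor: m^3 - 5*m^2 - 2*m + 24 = (m + 2)*(m^2 - 7*m + 12) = (m - 3)*(m + 2)*(m - 4)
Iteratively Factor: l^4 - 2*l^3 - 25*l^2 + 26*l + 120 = (l - 5)*(l^3 + 3*l^2 - 10*l - 24) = (l - 5)*(l - 3)*(l^2 + 6*l + 8) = (l - 5)*(l - 3)*(l + 4)*(l + 2)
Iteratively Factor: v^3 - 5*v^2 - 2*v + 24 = (v - 4)*(v^2 - v - 6) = (v - 4)*(v - 3)*(v + 2)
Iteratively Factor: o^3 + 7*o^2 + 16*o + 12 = (o + 2)*(o^2 + 5*o + 6) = (o + 2)^2*(o + 3)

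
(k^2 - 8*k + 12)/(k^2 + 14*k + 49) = (k^2 - 8*k + 12)/(k^2 + 14*k + 49)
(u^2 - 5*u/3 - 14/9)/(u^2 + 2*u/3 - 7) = (u + 2/3)/(u + 3)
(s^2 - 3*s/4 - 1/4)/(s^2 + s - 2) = (s + 1/4)/(s + 2)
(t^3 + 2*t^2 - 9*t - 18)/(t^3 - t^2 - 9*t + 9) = (t + 2)/(t - 1)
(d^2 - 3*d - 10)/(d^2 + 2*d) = (d - 5)/d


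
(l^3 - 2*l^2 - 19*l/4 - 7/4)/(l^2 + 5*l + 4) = (l^2 - 3*l - 7/4)/(l + 4)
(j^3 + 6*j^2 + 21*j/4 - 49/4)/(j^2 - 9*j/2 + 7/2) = (4*j^2 + 28*j + 49)/(2*(2*j - 7))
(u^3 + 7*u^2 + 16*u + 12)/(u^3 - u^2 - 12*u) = (u^2 + 4*u + 4)/(u*(u - 4))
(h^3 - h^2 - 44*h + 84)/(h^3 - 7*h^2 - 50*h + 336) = (h - 2)/(h - 8)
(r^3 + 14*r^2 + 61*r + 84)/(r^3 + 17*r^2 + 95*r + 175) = (r^2 + 7*r + 12)/(r^2 + 10*r + 25)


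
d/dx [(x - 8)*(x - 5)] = 2*x - 13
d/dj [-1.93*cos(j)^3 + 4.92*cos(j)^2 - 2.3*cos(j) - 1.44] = (5.79*cos(j)^2 - 9.84*cos(j) + 2.3)*sin(j)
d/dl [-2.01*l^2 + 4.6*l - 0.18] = 4.6 - 4.02*l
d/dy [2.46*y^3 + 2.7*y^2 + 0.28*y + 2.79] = 7.38*y^2 + 5.4*y + 0.28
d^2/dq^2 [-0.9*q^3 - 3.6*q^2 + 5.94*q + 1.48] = -5.4*q - 7.2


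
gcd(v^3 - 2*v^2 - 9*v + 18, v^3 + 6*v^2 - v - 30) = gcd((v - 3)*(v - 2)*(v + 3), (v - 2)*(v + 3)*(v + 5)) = v^2 + v - 6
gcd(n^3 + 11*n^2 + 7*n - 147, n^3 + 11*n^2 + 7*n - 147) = n^3 + 11*n^2 + 7*n - 147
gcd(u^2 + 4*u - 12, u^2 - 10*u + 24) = 1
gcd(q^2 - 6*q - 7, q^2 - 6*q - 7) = q^2 - 6*q - 7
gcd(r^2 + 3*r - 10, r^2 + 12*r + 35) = r + 5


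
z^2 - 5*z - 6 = (z - 6)*(z + 1)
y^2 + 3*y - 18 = (y - 3)*(y + 6)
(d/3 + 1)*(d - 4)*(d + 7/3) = d^3/3 + 4*d^2/9 - 43*d/9 - 28/3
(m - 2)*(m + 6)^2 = m^3 + 10*m^2 + 12*m - 72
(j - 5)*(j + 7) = j^2 + 2*j - 35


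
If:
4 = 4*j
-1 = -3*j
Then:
No Solution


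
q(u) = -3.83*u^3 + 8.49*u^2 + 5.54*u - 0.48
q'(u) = -11.49*u^2 + 16.98*u + 5.54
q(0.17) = 0.69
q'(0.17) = 8.09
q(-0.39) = -1.12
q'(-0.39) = -2.83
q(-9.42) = 3902.19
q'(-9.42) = -1173.99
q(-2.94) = 153.95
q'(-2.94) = -143.70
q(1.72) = 14.68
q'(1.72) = 0.75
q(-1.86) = 43.23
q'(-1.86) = -65.79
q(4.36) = -132.37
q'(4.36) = -138.85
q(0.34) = 2.23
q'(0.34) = 9.98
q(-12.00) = 7773.84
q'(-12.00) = -1852.78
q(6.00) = -488.88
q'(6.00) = -306.22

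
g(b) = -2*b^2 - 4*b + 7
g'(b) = -4*b - 4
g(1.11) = 0.10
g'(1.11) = -8.44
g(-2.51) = 4.44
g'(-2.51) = 6.04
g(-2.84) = 2.23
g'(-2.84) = 7.36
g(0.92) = 1.63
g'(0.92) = -7.68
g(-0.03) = 7.12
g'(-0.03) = -3.88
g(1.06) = 0.51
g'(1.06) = -8.24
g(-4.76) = -19.28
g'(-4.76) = 15.04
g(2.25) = -12.12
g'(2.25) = -13.00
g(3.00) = -23.00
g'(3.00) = -16.00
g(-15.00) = -383.00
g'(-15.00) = 56.00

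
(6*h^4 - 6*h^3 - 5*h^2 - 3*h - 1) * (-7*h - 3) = -42*h^5 + 24*h^4 + 53*h^3 + 36*h^2 + 16*h + 3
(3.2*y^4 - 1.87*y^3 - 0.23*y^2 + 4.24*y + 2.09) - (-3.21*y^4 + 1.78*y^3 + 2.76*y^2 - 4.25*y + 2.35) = 6.41*y^4 - 3.65*y^3 - 2.99*y^2 + 8.49*y - 0.26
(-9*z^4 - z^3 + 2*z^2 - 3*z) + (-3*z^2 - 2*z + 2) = -9*z^4 - z^3 - z^2 - 5*z + 2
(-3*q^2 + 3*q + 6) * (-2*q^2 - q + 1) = 6*q^4 - 3*q^3 - 18*q^2 - 3*q + 6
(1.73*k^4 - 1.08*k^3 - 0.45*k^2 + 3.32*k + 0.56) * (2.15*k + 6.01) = 3.7195*k^5 + 8.0753*k^4 - 7.4583*k^3 + 4.4335*k^2 + 21.1572*k + 3.3656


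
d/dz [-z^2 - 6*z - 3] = -2*z - 6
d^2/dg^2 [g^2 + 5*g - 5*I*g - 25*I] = 2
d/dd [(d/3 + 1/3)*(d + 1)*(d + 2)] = (d + 1)*(3*d + 5)/3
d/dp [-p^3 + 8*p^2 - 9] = p*(16 - 3*p)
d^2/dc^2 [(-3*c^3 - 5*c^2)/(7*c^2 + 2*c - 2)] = 4*(8*c^3 - 87*c^2 - 18*c - 10)/(343*c^6 + 294*c^5 - 210*c^4 - 160*c^3 + 60*c^2 + 24*c - 8)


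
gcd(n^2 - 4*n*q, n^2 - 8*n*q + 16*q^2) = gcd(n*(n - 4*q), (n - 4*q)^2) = -n + 4*q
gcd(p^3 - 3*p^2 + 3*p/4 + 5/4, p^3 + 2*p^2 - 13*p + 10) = p - 1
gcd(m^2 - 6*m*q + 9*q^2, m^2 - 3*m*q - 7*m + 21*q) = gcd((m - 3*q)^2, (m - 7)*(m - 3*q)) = -m + 3*q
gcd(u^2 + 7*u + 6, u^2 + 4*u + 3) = u + 1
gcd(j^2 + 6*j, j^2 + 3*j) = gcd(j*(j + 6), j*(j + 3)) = j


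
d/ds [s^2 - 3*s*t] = 2*s - 3*t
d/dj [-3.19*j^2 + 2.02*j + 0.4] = 2.02 - 6.38*j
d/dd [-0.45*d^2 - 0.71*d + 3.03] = -0.9*d - 0.71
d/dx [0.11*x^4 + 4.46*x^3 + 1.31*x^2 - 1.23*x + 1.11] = 0.44*x^3 + 13.38*x^2 + 2.62*x - 1.23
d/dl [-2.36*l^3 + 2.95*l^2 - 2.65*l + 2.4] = -7.08*l^2 + 5.9*l - 2.65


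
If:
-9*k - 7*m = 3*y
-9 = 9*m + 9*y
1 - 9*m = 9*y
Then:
No Solution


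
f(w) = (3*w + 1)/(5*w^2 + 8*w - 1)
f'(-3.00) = -0.29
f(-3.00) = -0.40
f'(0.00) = -11.00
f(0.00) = -1.00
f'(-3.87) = -0.11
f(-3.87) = -0.25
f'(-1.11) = -1.33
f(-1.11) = 0.63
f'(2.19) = -0.06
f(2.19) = 0.19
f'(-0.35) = -0.92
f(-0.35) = 0.02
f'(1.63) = -0.10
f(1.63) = 0.23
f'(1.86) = -0.08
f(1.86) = 0.21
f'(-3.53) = -0.15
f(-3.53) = -0.29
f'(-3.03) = -0.28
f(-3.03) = -0.39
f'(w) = (-10*w - 8)*(3*w + 1)/(5*w^2 + 8*w - 1)^2 + 3/(5*w^2 + 8*w - 1)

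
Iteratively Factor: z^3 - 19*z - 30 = (z - 5)*(z^2 + 5*z + 6) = (z - 5)*(z + 2)*(z + 3)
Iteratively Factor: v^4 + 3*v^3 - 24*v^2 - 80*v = (v + 4)*(v^3 - v^2 - 20*v) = v*(v + 4)*(v^2 - v - 20) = v*(v + 4)^2*(v - 5)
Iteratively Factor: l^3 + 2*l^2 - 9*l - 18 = (l + 3)*(l^2 - l - 6) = (l - 3)*(l + 3)*(l + 2)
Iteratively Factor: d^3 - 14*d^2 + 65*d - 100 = (d - 5)*(d^2 - 9*d + 20) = (d - 5)^2*(d - 4)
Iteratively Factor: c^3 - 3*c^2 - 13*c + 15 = (c + 3)*(c^2 - 6*c + 5) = (c - 5)*(c + 3)*(c - 1)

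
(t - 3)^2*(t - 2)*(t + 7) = t^4 - t^3 - 35*t^2 + 129*t - 126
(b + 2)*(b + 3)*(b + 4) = b^3 + 9*b^2 + 26*b + 24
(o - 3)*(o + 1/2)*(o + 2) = o^3 - o^2/2 - 13*o/2 - 3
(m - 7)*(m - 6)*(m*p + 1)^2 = m^4*p^2 - 13*m^3*p^2 + 2*m^3*p + 42*m^2*p^2 - 26*m^2*p + m^2 + 84*m*p - 13*m + 42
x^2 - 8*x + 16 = (x - 4)^2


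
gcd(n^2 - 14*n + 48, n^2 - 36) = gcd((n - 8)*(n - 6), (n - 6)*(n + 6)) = n - 6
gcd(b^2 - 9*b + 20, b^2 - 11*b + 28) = b - 4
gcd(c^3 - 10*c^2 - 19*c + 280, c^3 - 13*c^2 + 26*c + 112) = c^2 - 15*c + 56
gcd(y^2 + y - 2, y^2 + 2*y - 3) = y - 1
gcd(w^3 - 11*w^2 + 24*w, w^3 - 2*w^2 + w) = w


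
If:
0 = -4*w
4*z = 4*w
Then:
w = 0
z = 0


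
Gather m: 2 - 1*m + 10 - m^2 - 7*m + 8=-m^2 - 8*m + 20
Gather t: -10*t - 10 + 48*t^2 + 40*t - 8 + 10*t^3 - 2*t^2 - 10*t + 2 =10*t^3 + 46*t^2 + 20*t - 16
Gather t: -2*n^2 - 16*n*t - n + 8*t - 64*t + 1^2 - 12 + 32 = -2*n^2 - n + t*(-16*n - 56) + 21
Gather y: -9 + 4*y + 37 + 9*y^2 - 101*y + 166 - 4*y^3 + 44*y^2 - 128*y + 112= -4*y^3 + 53*y^2 - 225*y + 306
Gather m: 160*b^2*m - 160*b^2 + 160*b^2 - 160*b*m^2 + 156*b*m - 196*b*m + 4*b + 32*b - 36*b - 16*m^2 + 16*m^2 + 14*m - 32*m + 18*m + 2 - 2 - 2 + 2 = -160*b*m^2 + m*(160*b^2 - 40*b)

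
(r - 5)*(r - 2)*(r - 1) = r^3 - 8*r^2 + 17*r - 10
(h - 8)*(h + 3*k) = h^2 + 3*h*k - 8*h - 24*k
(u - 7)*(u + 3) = u^2 - 4*u - 21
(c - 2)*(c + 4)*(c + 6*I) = c^3 + 2*c^2 + 6*I*c^2 - 8*c + 12*I*c - 48*I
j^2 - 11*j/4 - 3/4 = (j - 3)*(j + 1/4)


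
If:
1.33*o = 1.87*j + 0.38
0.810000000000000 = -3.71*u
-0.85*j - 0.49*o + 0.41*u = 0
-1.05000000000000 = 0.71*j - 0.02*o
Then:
No Solution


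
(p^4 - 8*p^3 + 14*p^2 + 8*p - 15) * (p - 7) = p^5 - 15*p^4 + 70*p^3 - 90*p^2 - 71*p + 105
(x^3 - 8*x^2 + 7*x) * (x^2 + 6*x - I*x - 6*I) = x^5 - 2*x^4 - I*x^4 - 41*x^3 + 2*I*x^3 + 42*x^2 + 41*I*x^2 - 42*I*x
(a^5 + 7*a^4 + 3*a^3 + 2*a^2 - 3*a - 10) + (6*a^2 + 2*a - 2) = a^5 + 7*a^4 + 3*a^3 + 8*a^2 - a - 12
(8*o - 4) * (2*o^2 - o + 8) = 16*o^3 - 16*o^2 + 68*o - 32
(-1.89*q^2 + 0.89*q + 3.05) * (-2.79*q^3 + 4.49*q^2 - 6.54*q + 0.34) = 5.2731*q^5 - 10.9692*q^4 + 7.8472*q^3 + 7.2313*q^2 - 19.6444*q + 1.037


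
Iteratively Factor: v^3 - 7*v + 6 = (v - 2)*(v^2 + 2*v - 3) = (v - 2)*(v - 1)*(v + 3)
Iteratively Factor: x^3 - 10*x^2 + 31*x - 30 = (x - 5)*(x^2 - 5*x + 6) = (x - 5)*(x - 2)*(x - 3)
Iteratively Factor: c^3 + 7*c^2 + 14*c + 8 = (c + 2)*(c^2 + 5*c + 4) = (c + 2)*(c + 4)*(c + 1)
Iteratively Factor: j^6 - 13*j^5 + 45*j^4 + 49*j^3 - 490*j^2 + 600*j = (j)*(j^5 - 13*j^4 + 45*j^3 + 49*j^2 - 490*j + 600) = j*(j - 2)*(j^4 - 11*j^3 + 23*j^2 + 95*j - 300) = j*(j - 4)*(j - 2)*(j^3 - 7*j^2 - 5*j + 75) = j*(j - 4)*(j - 2)*(j + 3)*(j^2 - 10*j + 25) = j*(j - 5)*(j - 4)*(j - 2)*(j + 3)*(j - 5)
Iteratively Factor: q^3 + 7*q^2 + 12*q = (q + 4)*(q^2 + 3*q) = q*(q + 4)*(q + 3)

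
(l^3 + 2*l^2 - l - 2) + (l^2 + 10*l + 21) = l^3 + 3*l^2 + 9*l + 19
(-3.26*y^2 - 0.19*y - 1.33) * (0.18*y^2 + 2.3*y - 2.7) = -0.5868*y^4 - 7.5322*y^3 + 8.1256*y^2 - 2.546*y + 3.591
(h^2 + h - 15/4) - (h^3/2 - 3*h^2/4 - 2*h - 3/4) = -h^3/2 + 7*h^2/4 + 3*h - 3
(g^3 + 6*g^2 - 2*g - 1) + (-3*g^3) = -2*g^3 + 6*g^2 - 2*g - 1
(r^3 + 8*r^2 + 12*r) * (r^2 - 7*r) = r^5 + r^4 - 44*r^3 - 84*r^2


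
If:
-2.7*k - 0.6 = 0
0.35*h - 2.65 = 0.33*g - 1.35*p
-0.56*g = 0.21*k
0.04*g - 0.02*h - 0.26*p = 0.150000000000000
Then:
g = 0.08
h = 13.97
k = -0.22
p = -1.64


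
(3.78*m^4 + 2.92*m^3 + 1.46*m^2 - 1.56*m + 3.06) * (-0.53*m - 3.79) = -2.0034*m^5 - 15.8738*m^4 - 11.8406*m^3 - 4.7066*m^2 + 4.2906*m - 11.5974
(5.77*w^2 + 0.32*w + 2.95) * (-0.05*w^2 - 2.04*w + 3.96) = -0.2885*w^4 - 11.7868*w^3 + 22.0489*w^2 - 4.7508*w + 11.682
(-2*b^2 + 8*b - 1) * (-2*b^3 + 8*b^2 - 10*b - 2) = 4*b^5 - 32*b^4 + 86*b^3 - 84*b^2 - 6*b + 2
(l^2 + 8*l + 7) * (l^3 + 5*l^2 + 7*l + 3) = l^5 + 13*l^4 + 54*l^3 + 94*l^2 + 73*l + 21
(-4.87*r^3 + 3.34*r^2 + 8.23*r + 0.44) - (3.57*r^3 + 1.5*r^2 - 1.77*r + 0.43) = -8.44*r^3 + 1.84*r^2 + 10.0*r + 0.01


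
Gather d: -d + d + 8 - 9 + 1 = 0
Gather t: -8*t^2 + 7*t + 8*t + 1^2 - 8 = -8*t^2 + 15*t - 7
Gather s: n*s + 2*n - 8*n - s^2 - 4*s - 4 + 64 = -6*n - s^2 + s*(n - 4) + 60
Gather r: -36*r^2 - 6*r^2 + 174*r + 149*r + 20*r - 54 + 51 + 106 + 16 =-42*r^2 + 343*r + 119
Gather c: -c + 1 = 1 - c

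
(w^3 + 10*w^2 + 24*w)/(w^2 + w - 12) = w*(w + 6)/(w - 3)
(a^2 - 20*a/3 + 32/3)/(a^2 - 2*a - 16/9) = 3*(a - 4)/(3*a + 2)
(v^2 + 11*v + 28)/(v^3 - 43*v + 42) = (v + 4)/(v^2 - 7*v + 6)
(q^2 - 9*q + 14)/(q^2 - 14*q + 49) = (q - 2)/(q - 7)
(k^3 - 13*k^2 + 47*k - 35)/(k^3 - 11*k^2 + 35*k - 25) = (k - 7)/(k - 5)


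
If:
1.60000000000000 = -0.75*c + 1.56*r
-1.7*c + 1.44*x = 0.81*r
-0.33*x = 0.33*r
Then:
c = -0.83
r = 0.63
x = -0.63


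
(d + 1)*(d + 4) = d^2 + 5*d + 4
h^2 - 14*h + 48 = (h - 8)*(h - 6)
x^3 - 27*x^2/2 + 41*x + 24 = (x - 8)*(x - 6)*(x + 1/2)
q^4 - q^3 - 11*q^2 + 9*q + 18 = (q - 3)*(q - 2)*(q + 1)*(q + 3)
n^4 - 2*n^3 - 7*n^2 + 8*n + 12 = (n - 3)*(n - 2)*(n + 1)*(n + 2)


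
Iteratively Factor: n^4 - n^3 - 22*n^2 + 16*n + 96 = (n - 4)*(n^3 + 3*n^2 - 10*n - 24) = (n - 4)*(n - 3)*(n^2 + 6*n + 8) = (n - 4)*(n - 3)*(n + 2)*(n + 4)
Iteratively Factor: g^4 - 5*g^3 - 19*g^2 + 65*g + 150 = (g - 5)*(g^3 - 19*g - 30) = (g - 5)^2*(g^2 + 5*g + 6) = (g - 5)^2*(g + 2)*(g + 3)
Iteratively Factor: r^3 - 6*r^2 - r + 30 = (r - 5)*(r^2 - r - 6) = (r - 5)*(r + 2)*(r - 3)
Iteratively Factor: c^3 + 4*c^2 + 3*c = (c + 3)*(c^2 + c) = c*(c + 3)*(c + 1)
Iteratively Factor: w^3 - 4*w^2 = (w)*(w^2 - 4*w) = w*(w - 4)*(w)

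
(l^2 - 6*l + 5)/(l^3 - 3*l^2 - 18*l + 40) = (l - 1)/(l^2 + 2*l - 8)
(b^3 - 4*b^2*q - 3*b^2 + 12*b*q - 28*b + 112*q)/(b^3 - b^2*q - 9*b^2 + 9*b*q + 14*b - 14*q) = (-b^2 + 4*b*q - 4*b + 16*q)/(-b^2 + b*q + 2*b - 2*q)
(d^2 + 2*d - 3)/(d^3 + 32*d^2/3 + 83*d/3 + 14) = 3*(d - 1)/(3*d^2 + 23*d + 14)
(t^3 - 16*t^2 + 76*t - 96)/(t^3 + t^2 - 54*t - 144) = (t^2 - 8*t + 12)/(t^2 + 9*t + 18)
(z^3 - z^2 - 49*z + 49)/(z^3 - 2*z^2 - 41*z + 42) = (z + 7)/(z + 6)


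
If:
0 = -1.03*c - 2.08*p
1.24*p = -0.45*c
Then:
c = 0.00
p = 0.00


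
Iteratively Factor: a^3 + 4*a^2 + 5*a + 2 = (a + 1)*(a^2 + 3*a + 2) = (a + 1)^2*(a + 2)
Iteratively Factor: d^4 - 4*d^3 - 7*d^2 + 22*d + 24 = (d + 1)*(d^3 - 5*d^2 - 2*d + 24) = (d + 1)*(d + 2)*(d^2 - 7*d + 12) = (d - 3)*(d + 1)*(d + 2)*(d - 4)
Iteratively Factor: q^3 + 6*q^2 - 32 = (q + 4)*(q^2 + 2*q - 8) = (q + 4)^2*(q - 2)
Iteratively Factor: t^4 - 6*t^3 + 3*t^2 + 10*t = (t - 2)*(t^3 - 4*t^2 - 5*t) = t*(t - 2)*(t^2 - 4*t - 5) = t*(t - 5)*(t - 2)*(t + 1)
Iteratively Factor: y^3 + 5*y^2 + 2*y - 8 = (y + 2)*(y^2 + 3*y - 4) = (y + 2)*(y + 4)*(y - 1)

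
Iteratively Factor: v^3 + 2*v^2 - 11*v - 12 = (v + 1)*(v^2 + v - 12) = (v + 1)*(v + 4)*(v - 3)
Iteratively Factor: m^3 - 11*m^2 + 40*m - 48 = (m - 4)*(m^2 - 7*m + 12) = (m - 4)^2*(m - 3)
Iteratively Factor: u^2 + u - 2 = (u + 2)*(u - 1)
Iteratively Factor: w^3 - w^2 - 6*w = (w)*(w^2 - w - 6) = w*(w - 3)*(w + 2)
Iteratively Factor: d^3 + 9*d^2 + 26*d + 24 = (d + 2)*(d^2 + 7*d + 12) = (d + 2)*(d + 4)*(d + 3)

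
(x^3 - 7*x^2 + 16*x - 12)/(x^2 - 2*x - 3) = (x^2 - 4*x + 4)/(x + 1)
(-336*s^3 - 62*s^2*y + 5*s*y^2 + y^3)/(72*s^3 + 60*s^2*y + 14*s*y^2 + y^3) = (-56*s^2 - s*y + y^2)/(12*s^2 + 8*s*y + y^2)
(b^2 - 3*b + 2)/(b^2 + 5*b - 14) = (b - 1)/(b + 7)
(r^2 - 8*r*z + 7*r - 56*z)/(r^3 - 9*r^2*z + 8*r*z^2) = (-r - 7)/(r*(-r + z))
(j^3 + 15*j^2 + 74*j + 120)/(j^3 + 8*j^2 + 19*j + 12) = (j^2 + 11*j + 30)/(j^2 + 4*j + 3)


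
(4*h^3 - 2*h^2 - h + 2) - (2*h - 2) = 4*h^3 - 2*h^2 - 3*h + 4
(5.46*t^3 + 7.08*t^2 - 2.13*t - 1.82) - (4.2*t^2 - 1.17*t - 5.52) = 5.46*t^3 + 2.88*t^2 - 0.96*t + 3.7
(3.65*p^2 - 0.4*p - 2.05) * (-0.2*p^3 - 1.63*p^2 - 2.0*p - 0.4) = -0.73*p^5 - 5.8695*p^4 - 6.238*p^3 + 2.6815*p^2 + 4.26*p + 0.82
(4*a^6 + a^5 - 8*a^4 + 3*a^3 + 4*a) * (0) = 0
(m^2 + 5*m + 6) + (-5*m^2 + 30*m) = -4*m^2 + 35*m + 6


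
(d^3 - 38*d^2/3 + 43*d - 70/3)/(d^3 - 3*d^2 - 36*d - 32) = (-3*d^3 + 38*d^2 - 129*d + 70)/(3*(-d^3 + 3*d^2 + 36*d + 32))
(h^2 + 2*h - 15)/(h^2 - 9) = (h + 5)/(h + 3)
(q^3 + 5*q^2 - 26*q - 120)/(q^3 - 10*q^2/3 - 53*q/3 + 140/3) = 3*(q + 6)/(3*q - 7)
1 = 1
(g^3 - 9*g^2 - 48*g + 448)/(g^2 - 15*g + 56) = (g^2 - g - 56)/(g - 7)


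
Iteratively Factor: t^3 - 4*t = (t - 2)*(t^2 + 2*t) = t*(t - 2)*(t + 2)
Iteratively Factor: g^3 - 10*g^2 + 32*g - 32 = (g - 4)*(g^2 - 6*g + 8) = (g - 4)*(g - 2)*(g - 4)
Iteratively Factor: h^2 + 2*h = (h)*(h + 2)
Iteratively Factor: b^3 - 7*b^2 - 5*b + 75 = (b - 5)*(b^2 - 2*b - 15) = (b - 5)*(b + 3)*(b - 5)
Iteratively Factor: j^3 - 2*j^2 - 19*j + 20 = (j - 5)*(j^2 + 3*j - 4) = (j - 5)*(j + 4)*(j - 1)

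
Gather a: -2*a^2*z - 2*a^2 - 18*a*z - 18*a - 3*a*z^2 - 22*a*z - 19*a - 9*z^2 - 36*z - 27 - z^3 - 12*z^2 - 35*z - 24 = a^2*(-2*z - 2) + a*(-3*z^2 - 40*z - 37) - z^3 - 21*z^2 - 71*z - 51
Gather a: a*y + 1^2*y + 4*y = a*y + 5*y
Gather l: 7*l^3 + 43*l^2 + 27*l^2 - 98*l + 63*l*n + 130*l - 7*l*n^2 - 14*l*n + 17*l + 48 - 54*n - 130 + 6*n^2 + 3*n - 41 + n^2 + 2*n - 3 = 7*l^3 + 70*l^2 + l*(-7*n^2 + 49*n + 49) + 7*n^2 - 49*n - 126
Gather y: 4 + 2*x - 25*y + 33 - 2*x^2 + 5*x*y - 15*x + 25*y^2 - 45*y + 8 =-2*x^2 - 13*x + 25*y^2 + y*(5*x - 70) + 45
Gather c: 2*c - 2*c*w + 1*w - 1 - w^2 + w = c*(2 - 2*w) - w^2 + 2*w - 1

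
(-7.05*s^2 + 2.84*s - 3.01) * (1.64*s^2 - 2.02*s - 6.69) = -11.562*s^4 + 18.8986*s^3 + 36.4913*s^2 - 12.9194*s + 20.1369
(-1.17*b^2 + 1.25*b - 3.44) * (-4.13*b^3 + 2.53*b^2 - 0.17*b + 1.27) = 4.8321*b^5 - 8.1226*b^4 + 17.5686*b^3 - 10.4016*b^2 + 2.1723*b - 4.3688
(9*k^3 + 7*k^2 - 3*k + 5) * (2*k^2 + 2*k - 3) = 18*k^5 + 32*k^4 - 19*k^3 - 17*k^2 + 19*k - 15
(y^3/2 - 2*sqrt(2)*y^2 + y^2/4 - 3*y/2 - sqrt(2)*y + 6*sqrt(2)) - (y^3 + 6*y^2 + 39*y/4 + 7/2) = -y^3/2 - 23*y^2/4 - 2*sqrt(2)*y^2 - 45*y/4 - sqrt(2)*y - 7/2 + 6*sqrt(2)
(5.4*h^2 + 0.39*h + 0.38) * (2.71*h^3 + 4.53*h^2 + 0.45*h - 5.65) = 14.634*h^5 + 25.5189*h^4 + 5.2265*h^3 - 28.6131*h^2 - 2.0325*h - 2.147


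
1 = 1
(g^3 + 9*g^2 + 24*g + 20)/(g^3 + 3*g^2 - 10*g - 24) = (g^2 + 7*g + 10)/(g^2 + g - 12)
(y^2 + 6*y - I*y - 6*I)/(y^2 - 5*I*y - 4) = (y + 6)/(y - 4*I)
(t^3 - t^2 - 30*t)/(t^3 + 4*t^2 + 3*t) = (t^2 - t - 30)/(t^2 + 4*t + 3)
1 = 1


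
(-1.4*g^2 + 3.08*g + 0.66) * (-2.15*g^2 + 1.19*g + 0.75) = 3.01*g^4 - 8.288*g^3 + 1.1962*g^2 + 3.0954*g + 0.495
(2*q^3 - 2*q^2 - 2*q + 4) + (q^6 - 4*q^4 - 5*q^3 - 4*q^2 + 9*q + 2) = q^6 - 4*q^4 - 3*q^3 - 6*q^2 + 7*q + 6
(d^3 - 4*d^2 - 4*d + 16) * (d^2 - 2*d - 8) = d^5 - 6*d^4 - 4*d^3 + 56*d^2 - 128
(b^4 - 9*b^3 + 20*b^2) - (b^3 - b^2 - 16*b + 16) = b^4 - 10*b^3 + 21*b^2 + 16*b - 16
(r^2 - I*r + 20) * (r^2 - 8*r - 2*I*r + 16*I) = r^4 - 8*r^3 - 3*I*r^3 + 18*r^2 + 24*I*r^2 - 144*r - 40*I*r + 320*I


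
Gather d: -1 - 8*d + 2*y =-8*d + 2*y - 1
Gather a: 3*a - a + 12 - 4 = 2*a + 8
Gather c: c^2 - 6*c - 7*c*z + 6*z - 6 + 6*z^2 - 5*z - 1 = c^2 + c*(-7*z - 6) + 6*z^2 + z - 7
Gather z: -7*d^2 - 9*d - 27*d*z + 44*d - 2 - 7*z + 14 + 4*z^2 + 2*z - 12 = -7*d^2 + 35*d + 4*z^2 + z*(-27*d - 5)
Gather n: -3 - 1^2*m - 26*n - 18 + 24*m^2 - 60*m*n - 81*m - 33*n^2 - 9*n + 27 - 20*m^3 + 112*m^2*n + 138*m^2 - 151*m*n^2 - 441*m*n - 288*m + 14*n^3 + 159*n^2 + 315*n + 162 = -20*m^3 + 162*m^2 - 370*m + 14*n^3 + n^2*(126 - 151*m) + n*(112*m^2 - 501*m + 280) + 168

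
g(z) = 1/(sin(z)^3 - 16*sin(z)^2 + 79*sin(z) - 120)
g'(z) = (-3*sin(z)^2*cos(z) + 32*sin(z)*cos(z) - 79*cos(z))/(sin(z)^3 - 16*sin(z)^2 + 79*sin(z) - 120)^2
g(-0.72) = -0.01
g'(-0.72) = -0.00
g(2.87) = -0.01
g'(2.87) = 0.01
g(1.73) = -0.02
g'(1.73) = 0.00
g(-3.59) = -0.01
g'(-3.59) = 0.01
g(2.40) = -0.01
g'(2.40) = 0.01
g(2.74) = -0.01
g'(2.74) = 0.01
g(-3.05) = -0.01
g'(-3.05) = 0.01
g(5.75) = -0.01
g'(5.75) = -0.00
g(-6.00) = -0.01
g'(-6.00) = -0.00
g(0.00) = -0.00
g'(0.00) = -0.00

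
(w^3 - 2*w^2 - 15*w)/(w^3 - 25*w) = (w + 3)/(w + 5)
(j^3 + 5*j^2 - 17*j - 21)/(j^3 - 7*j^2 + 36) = (j^2 + 8*j + 7)/(j^2 - 4*j - 12)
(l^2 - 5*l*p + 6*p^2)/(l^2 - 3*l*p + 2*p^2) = (-l + 3*p)/(-l + p)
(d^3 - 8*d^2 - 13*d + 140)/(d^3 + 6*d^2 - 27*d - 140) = (d - 7)/(d + 7)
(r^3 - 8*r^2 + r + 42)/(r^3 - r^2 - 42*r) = (r^2 - r - 6)/(r*(r + 6))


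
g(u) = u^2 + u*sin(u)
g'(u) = u*cos(u) + 2*u + sin(u)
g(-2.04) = 5.98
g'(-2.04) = -4.05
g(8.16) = 74.37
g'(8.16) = 14.82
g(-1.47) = 3.62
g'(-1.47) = -4.08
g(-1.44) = 3.50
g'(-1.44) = -4.06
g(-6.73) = 48.20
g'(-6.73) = -19.96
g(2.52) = 7.82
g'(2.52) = 3.57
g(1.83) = 5.12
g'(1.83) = 4.16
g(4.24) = 14.20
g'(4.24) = 5.66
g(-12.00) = 137.56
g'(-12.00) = -33.59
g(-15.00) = 234.75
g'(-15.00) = -19.25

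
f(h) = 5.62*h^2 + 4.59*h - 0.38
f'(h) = 11.24*h + 4.59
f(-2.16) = 15.93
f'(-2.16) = -19.69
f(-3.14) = 40.62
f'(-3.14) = -30.70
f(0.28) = 1.35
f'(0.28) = 7.74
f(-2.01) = 13.10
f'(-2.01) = -18.00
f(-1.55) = 6.01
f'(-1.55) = -12.83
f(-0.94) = 0.27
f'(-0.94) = -5.98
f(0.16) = 0.50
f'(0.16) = 6.39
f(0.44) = 2.73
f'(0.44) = 9.54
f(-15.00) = 1195.27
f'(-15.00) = -164.01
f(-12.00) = 753.82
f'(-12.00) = -130.29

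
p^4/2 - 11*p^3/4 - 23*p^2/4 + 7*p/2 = p*(p/2 + 1)*(p - 7)*(p - 1/2)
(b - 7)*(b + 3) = b^2 - 4*b - 21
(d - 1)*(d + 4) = d^2 + 3*d - 4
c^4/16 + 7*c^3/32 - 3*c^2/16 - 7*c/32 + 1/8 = (c/4 + 1/4)*(c/4 + 1)*(c - 1)*(c - 1/2)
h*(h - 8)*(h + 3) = h^3 - 5*h^2 - 24*h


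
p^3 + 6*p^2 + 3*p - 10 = (p - 1)*(p + 2)*(p + 5)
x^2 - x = x*(x - 1)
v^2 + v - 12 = (v - 3)*(v + 4)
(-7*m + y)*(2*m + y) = -14*m^2 - 5*m*y + y^2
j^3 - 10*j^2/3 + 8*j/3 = j*(j - 2)*(j - 4/3)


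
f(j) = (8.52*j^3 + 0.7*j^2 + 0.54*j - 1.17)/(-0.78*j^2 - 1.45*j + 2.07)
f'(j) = (1.56*j + 1.45)*(8.52*j^3 + 0.7*j^2 + 0.54*j - 1.17)/(-0.78*j^2 - 1.45*j + 2.07)^2 + (25.56*j^2 + 1.4*j + 0.54)/(-0.78*j^2 - 1.45*j + 2.07)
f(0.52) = 0.45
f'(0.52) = 8.32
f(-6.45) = 107.56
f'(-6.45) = -6.11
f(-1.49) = -11.45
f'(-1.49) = 26.10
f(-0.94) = -2.97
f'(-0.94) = 7.97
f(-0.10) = -0.56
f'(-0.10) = -0.03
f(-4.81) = 103.95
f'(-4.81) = 4.90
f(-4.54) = 105.94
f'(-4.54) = 10.19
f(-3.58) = 140.75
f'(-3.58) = 94.61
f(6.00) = -53.81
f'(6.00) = -10.01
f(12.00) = -116.17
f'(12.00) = -10.61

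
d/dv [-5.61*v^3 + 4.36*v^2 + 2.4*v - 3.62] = -16.83*v^2 + 8.72*v + 2.4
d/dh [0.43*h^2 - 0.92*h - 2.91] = 0.86*h - 0.92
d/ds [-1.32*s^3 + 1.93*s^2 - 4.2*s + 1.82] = -3.96*s^2 + 3.86*s - 4.2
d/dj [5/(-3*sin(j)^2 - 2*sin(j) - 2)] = 10*(3*sin(j) + 1)*cos(j)/(3*sin(j)^2 + 2*sin(j) + 2)^2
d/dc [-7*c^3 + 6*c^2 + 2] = 3*c*(4 - 7*c)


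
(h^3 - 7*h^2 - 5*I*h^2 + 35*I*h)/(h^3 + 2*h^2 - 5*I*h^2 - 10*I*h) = (h - 7)/(h + 2)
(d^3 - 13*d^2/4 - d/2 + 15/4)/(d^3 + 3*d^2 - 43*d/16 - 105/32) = 8*(d^2 - 2*d - 3)/(8*d^2 + 34*d + 21)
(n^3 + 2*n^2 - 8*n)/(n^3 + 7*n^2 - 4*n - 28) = n*(n + 4)/(n^2 + 9*n + 14)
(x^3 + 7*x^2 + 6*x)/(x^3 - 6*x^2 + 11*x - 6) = x*(x^2 + 7*x + 6)/(x^3 - 6*x^2 + 11*x - 6)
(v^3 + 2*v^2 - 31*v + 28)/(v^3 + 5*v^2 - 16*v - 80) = (v^2 + 6*v - 7)/(v^2 + 9*v + 20)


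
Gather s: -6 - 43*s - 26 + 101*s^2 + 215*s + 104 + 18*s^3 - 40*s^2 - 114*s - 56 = 18*s^3 + 61*s^2 + 58*s + 16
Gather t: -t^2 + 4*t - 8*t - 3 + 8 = -t^2 - 4*t + 5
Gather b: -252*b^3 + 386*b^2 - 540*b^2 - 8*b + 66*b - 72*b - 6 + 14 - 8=-252*b^3 - 154*b^2 - 14*b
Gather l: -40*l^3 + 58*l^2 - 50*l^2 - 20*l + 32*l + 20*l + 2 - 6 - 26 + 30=-40*l^3 + 8*l^2 + 32*l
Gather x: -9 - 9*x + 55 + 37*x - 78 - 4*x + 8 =24*x - 24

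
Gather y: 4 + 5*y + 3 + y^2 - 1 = y^2 + 5*y + 6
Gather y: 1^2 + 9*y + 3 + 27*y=36*y + 4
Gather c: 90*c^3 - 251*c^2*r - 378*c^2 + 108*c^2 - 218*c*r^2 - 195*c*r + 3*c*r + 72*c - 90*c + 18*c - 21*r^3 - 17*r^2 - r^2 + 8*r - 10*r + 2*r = 90*c^3 + c^2*(-251*r - 270) + c*(-218*r^2 - 192*r) - 21*r^3 - 18*r^2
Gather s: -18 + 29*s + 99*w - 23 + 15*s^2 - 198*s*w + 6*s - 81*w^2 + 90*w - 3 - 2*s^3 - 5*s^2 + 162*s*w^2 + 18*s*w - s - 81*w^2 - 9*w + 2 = -2*s^3 + 10*s^2 + s*(162*w^2 - 180*w + 34) - 162*w^2 + 180*w - 42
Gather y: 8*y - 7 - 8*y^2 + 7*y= -8*y^2 + 15*y - 7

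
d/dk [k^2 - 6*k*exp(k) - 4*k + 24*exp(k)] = -6*k*exp(k) + 2*k + 18*exp(k) - 4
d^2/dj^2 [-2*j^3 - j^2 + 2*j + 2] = -12*j - 2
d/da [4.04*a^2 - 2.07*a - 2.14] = 8.08*a - 2.07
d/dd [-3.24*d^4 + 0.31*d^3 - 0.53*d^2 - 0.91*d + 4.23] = -12.96*d^3 + 0.93*d^2 - 1.06*d - 0.91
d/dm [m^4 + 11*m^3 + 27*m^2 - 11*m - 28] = 4*m^3 + 33*m^2 + 54*m - 11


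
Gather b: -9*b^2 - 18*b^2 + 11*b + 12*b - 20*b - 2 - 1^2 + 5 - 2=-27*b^2 + 3*b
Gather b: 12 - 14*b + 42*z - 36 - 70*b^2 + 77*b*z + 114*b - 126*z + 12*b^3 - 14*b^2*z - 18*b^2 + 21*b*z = 12*b^3 + b^2*(-14*z - 88) + b*(98*z + 100) - 84*z - 24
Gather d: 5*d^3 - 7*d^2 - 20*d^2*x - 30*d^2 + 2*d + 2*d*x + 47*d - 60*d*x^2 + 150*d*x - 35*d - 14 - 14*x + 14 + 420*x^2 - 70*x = 5*d^3 + d^2*(-20*x - 37) + d*(-60*x^2 + 152*x + 14) + 420*x^2 - 84*x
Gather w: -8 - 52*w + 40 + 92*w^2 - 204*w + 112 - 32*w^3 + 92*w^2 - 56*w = -32*w^3 + 184*w^2 - 312*w + 144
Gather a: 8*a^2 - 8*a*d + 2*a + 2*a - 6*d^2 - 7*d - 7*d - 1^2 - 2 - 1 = 8*a^2 + a*(4 - 8*d) - 6*d^2 - 14*d - 4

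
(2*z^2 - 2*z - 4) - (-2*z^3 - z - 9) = 2*z^3 + 2*z^2 - z + 5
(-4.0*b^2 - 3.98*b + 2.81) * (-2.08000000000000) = 8.32*b^2 + 8.2784*b - 5.8448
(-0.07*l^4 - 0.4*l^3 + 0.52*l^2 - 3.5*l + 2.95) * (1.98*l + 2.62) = -0.1386*l^5 - 0.9754*l^4 - 0.0184*l^3 - 5.5676*l^2 - 3.329*l + 7.729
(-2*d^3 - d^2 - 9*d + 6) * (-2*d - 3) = 4*d^4 + 8*d^3 + 21*d^2 + 15*d - 18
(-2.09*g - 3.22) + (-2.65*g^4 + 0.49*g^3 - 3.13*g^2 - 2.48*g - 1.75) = -2.65*g^4 + 0.49*g^3 - 3.13*g^2 - 4.57*g - 4.97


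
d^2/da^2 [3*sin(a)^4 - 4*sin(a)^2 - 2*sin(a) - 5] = -48*sin(a)^4 + 52*sin(a)^2 + 2*sin(a) - 8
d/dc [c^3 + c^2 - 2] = c*(3*c + 2)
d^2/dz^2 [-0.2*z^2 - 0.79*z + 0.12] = -0.400000000000000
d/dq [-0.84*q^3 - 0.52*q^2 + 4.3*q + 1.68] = -2.52*q^2 - 1.04*q + 4.3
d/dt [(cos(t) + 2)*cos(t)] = -2*(cos(t) + 1)*sin(t)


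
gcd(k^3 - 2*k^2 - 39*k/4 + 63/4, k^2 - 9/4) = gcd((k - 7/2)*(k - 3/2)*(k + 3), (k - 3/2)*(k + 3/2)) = k - 3/2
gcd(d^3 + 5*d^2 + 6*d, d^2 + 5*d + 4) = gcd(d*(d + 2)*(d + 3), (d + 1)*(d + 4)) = 1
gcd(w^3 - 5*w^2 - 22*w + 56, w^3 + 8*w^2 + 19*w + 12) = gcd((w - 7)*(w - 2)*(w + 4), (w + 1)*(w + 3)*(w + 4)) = w + 4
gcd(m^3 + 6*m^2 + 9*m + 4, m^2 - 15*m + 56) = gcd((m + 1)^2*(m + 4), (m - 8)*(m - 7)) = 1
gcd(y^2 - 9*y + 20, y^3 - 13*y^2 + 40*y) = y - 5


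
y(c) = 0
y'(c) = 0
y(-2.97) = 0.00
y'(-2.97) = 0.00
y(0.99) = 0.00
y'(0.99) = 0.00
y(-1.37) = 0.00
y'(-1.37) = 0.00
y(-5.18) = 0.00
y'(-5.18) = 0.00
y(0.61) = 0.00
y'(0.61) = 0.00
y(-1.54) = 0.00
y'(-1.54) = 0.00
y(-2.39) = 0.00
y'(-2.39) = 0.00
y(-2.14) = 0.00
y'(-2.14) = 0.00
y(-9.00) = 0.00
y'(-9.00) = 0.00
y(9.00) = 0.00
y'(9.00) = 0.00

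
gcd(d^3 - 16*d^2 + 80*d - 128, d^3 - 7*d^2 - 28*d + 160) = d^2 - 12*d + 32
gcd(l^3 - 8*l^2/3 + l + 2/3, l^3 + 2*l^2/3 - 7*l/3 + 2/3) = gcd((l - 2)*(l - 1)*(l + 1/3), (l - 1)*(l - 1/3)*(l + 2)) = l - 1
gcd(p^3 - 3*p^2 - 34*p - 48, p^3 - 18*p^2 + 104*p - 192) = p - 8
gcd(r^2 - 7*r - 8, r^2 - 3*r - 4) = r + 1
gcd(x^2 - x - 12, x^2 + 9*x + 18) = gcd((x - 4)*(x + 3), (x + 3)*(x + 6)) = x + 3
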